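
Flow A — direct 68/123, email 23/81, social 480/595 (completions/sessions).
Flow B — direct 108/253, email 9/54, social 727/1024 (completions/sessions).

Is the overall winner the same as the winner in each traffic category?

Direct: Flow A 68/123 = 55.3%, Flow B 108/253 = 42.7% → Flow A
Email: Flow A 23/81 = 28.4%, Flow B 9/54 = 16.7% → Flow A
Social: Flow A 480/595 = 80.7%, Flow B 727/1024 = 71.0% → Flow A
Overall: Flow A 571/799 = 71.5%, Flow B 844/1331 = 63.4% → Flow A
Flow A wins overall and in every traffic group — no reversal.

Yes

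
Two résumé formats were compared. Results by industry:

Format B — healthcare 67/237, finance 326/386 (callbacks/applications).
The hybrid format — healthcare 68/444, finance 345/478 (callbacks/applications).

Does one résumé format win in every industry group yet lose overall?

Healthcare: Format B 67/237 = 28.3%, the hybrid format 68/444 = 15.3% → Format B
Finance: Format B 326/386 = 84.5%, the hybrid format 345/478 = 72.2% → Format B
Overall: Format B 393/623 = 63.1%, the hybrid format 413/922 = 44.8% → Format B
Format B wins overall and in every industry group — no reversal.

No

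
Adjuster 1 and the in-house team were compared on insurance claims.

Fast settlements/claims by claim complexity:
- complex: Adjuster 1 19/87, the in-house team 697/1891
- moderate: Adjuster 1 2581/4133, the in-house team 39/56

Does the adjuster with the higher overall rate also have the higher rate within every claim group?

Complex: Adjuster 1 19/87 = 21.8%, the in-house team 697/1891 = 36.9% → the in-house team
Moderate: Adjuster 1 2581/4133 = 62.4%, the in-house team 39/56 = 69.6% → the in-house team
Overall: Adjuster 1 2600/4220 = 61.6%, the in-house team 736/1947 = 37.8% → Adjuster 1
The in-house team wins each claim group but Adjuster 1 wins overall — the comparison reverses. The in-house team's claims skew toward complex, which has a lower base rate.

No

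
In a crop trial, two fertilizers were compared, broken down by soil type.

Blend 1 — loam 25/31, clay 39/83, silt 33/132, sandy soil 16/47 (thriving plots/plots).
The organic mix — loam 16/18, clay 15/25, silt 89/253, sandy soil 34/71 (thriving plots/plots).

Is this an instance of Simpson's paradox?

No

Loam: Blend 1 25/31 = 80.6%, the organic mix 16/18 = 88.9% → the organic mix
Clay: Blend 1 39/83 = 47.0%, the organic mix 15/25 = 60.0% → the organic mix
Silt: Blend 1 33/132 = 25.0%, the organic mix 89/253 = 35.2% → the organic mix
Sandy soil: Blend 1 16/47 = 34.0%, the organic mix 34/71 = 47.9% → the organic mix
Overall: Blend 1 113/293 = 38.6%, the organic mix 154/367 = 42.0% → the organic mix
The organic mix wins overall and in every soil group — no reversal.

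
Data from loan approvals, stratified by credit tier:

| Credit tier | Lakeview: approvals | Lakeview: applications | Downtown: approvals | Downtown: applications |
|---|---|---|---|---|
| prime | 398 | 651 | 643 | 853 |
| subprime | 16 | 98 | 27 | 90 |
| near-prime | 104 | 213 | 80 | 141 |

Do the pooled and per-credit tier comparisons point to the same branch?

Prime: Lakeview 398/651 = 61.1%, Downtown 643/853 = 75.4% → Downtown
Subprime: Lakeview 16/98 = 16.3%, Downtown 27/90 = 30.0% → Downtown
Near-prime: Lakeview 104/213 = 48.8%, Downtown 80/141 = 56.7% → Downtown
Overall: Lakeview 518/962 = 53.8%, Downtown 750/1084 = 69.2% → Downtown
Downtown wins overall and in every credit group — no reversal.

Yes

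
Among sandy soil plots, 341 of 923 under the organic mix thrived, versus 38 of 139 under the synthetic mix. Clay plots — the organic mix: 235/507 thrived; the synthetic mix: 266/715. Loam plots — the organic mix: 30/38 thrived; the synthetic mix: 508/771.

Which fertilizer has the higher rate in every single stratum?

the organic mix

Sandy soil: the organic mix 341/923 = 36.9%, the synthetic mix 38/139 = 27.3% → the organic mix
Clay: the organic mix 235/507 = 46.4%, the synthetic mix 266/715 = 37.2% → the organic mix
Loam: the organic mix 30/38 = 78.9%, the synthetic mix 508/771 = 65.9% → the organic mix
The organic mix has the higher rate in all 3 groups.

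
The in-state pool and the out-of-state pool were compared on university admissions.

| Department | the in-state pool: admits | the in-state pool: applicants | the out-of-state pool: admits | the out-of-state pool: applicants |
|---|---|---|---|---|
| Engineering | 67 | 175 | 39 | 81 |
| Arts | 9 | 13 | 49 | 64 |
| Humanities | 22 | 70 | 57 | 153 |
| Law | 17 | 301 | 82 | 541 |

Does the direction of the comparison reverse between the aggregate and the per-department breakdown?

Engineering: the in-state pool 67/175 = 38.3%, the out-of-state pool 39/81 = 48.1% → the out-of-state pool
Arts: the in-state pool 9/13 = 69.2%, the out-of-state pool 49/64 = 76.6% → the out-of-state pool
Humanities: the in-state pool 22/70 = 31.4%, the out-of-state pool 57/153 = 37.3% → the out-of-state pool
Law: the in-state pool 17/301 = 5.6%, the out-of-state pool 82/541 = 15.2% → the out-of-state pool
Overall: the in-state pool 115/559 = 20.6%, the out-of-state pool 227/839 = 27.1% → the out-of-state pool
The out-of-state pool wins overall and in every department group — no reversal.

No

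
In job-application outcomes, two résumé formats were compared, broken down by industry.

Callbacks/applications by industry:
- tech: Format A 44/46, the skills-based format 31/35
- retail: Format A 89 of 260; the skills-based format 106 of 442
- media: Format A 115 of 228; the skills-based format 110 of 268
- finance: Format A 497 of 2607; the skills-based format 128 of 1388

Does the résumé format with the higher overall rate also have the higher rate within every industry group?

Tech: Format A 44/46 = 95.7%, the skills-based format 31/35 = 88.6% → Format A
Retail: Format A 89/260 = 34.2%, the skills-based format 106/442 = 24.0% → Format A
Media: Format A 115/228 = 50.4%, the skills-based format 110/268 = 41.0% → Format A
Finance: Format A 497/2607 = 19.1%, the skills-based format 128/1388 = 9.2% → Format A
Overall: Format A 745/3141 = 23.7%, the skills-based format 375/2133 = 17.6% → Format A
Format A wins overall and in every industry group — no reversal.

Yes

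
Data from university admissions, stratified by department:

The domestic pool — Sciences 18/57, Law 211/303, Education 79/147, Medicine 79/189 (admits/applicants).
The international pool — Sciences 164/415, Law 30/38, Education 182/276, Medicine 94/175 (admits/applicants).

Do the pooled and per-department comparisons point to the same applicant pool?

Sciences: the domestic pool 18/57 = 31.6%, the international pool 164/415 = 39.5% → the international pool
Law: the domestic pool 211/303 = 69.6%, the international pool 30/38 = 78.9% → the international pool
Education: the domestic pool 79/147 = 53.7%, the international pool 182/276 = 65.9% → the international pool
Medicine: the domestic pool 79/189 = 41.8%, the international pool 94/175 = 53.7% → the international pool
Overall: the domestic pool 387/696 = 55.6%, the international pool 470/904 = 52.0% → the domestic pool
The international pool wins each department group but the domestic pool wins overall — the comparison reverses. The international pool's applicants skew toward Sciences, which has a lower base rate.

No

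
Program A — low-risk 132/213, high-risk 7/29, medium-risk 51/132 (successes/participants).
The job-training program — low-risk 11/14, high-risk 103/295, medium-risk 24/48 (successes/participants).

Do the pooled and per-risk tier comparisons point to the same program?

No

Low-risk: Program A 132/213 = 62.0%, the job-training program 11/14 = 78.6% → the job-training program
High-risk: Program A 7/29 = 24.1%, the job-training program 103/295 = 34.9% → the job-training program
Medium-risk: Program A 51/132 = 38.6%, the job-training program 24/48 = 50.0% → the job-training program
Overall: Program A 190/374 = 50.8%, the job-training program 138/357 = 38.7% → Program A
The job-training program wins each risk group but Program A wins overall — the comparison reverses. The job-training program's participants skew toward high-risk, which has a lower base rate.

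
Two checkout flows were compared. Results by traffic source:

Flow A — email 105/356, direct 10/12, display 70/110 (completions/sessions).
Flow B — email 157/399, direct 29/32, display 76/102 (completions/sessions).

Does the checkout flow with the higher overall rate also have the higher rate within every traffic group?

Email: Flow A 105/356 = 29.5%, Flow B 157/399 = 39.3% → Flow B
Direct: Flow A 10/12 = 83.3%, Flow B 29/32 = 90.6% → Flow B
Display: Flow A 70/110 = 63.6%, Flow B 76/102 = 74.5% → Flow B
Overall: Flow A 185/478 = 38.7%, Flow B 262/533 = 49.2% → Flow B
Flow B wins overall and in every traffic group — no reversal.

Yes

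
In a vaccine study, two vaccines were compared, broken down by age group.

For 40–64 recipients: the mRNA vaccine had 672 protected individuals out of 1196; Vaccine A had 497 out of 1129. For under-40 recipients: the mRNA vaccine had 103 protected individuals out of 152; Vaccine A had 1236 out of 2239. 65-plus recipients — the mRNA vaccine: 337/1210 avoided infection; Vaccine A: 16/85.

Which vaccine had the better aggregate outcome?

Vaccine A

40–64: the mRNA vaccine 672/1196 = 56.2%, Vaccine A 497/1129 = 44.0% → the mRNA vaccine
Under-40: the mRNA vaccine 103/152 = 67.8%, Vaccine A 1236/2239 = 55.2% → the mRNA vaccine
65-plus: the mRNA vaccine 337/1210 = 27.9%, Vaccine A 16/85 = 18.8% → the mRNA vaccine
Overall: the mRNA vaccine 1112/2558 = 43.5%, Vaccine A 1749/3453 = 50.7% → Vaccine A
(The mRNA vaccine wins every age group but Vaccine A wins overall — the mRNA vaccine's recipients skew toward the low-rate 65-plus group.)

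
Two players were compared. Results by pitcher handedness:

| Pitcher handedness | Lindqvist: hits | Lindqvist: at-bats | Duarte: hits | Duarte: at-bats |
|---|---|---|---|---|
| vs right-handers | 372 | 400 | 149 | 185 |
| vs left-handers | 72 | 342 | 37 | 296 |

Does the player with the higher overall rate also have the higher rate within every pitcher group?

Yes

Vs right-handers: Lindqvist 372/400 = 93.0%, Duarte 149/185 = 80.5% → Lindqvist
Vs left-handers: Lindqvist 72/342 = 21.1%, Duarte 37/296 = 12.5% → Lindqvist
Overall: Lindqvist 444/742 = 59.8%, Duarte 186/481 = 38.7% → Lindqvist
Lindqvist wins overall and in every pitcher group — no reversal.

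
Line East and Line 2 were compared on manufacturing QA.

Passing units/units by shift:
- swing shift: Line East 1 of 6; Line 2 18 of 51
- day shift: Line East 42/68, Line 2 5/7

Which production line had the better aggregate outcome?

Swing shift: Line East 1/6 = 16.7%, Line 2 18/51 = 35.3% → Line 2
Day shift: Line East 42/68 = 61.8%, Line 2 5/7 = 71.4% → Line 2
Overall: Line East 43/74 = 58.1%, Line 2 23/58 = 39.7% → Line East
(Line 2 wins every shift group but Line East wins overall — Line 2's units skew toward the low-rate swing shift group.)

Line East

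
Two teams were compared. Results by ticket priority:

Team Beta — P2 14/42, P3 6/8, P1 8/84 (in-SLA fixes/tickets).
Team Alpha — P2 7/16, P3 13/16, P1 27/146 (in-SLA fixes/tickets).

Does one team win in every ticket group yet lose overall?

P2: Team Beta 14/42 = 33.3%, Team Alpha 7/16 = 43.8% → Team Alpha
P3: Team Beta 6/8 = 75.0%, Team Alpha 13/16 = 81.2% → Team Alpha
P1: Team Beta 8/84 = 9.5%, Team Alpha 27/146 = 18.5% → Team Alpha
Overall: Team Beta 28/134 = 20.9%, Team Alpha 47/178 = 26.4% → Team Alpha
Team Alpha wins overall and in every ticket group — no reversal.

No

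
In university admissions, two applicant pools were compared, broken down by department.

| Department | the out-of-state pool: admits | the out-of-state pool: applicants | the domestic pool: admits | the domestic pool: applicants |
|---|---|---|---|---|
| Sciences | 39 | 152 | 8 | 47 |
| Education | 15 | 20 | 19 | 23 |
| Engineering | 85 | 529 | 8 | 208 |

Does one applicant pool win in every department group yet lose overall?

Sciences: the out-of-state pool 39/152 = 25.7%, the domestic pool 8/47 = 17.0% → the out-of-state pool
Education: the out-of-state pool 15/20 = 75.0%, the domestic pool 19/23 = 82.6% → the domestic pool
Engineering: the out-of-state pool 85/529 = 16.1%, the domestic pool 8/208 = 3.8% → the out-of-state pool
Overall: the out-of-state pool 139/701 = 19.8%, the domestic pool 35/278 = 12.6% → the out-of-state pool
Neither sweeps: the out-of-state pool wins 2 of 3 groups, the domestic pool wins 1. The out-of-state pool wins overall but not every group — no Simpson reversal.

No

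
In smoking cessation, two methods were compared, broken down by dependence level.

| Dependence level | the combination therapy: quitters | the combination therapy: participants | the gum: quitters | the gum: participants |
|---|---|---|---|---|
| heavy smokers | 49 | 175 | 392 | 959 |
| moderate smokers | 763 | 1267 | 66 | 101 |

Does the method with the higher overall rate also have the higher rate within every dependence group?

Heavy smokers: the combination therapy 49/175 = 28.0%, the gum 392/959 = 40.9% → the gum
Moderate smokers: the combination therapy 763/1267 = 60.2%, the gum 66/101 = 65.3% → the gum
Overall: the combination therapy 812/1442 = 56.3%, the gum 458/1060 = 43.2% → the combination therapy
The gum wins each dependence group but the combination therapy wins overall — the comparison reverses. The gum's participants skew toward heavy smokers, which has a lower base rate.

No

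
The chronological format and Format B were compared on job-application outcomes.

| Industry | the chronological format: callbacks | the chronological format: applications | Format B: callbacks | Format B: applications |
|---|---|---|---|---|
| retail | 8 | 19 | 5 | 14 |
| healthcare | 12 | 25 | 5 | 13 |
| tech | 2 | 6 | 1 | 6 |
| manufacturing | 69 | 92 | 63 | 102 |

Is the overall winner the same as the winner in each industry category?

Yes

Retail: the chronological format 8/19 = 42.1%, Format B 5/14 = 35.7% → the chronological format
Healthcare: the chronological format 12/25 = 48.0%, Format B 5/13 = 38.5% → the chronological format
Tech: the chronological format 2/6 = 33.3%, Format B 1/6 = 16.7% → the chronological format
Manufacturing: the chronological format 69/92 = 75.0%, Format B 63/102 = 61.8% → the chronological format
Overall: the chronological format 91/142 = 64.1%, Format B 74/135 = 54.8% → the chronological format
The chronological format wins overall and in every industry group — no reversal.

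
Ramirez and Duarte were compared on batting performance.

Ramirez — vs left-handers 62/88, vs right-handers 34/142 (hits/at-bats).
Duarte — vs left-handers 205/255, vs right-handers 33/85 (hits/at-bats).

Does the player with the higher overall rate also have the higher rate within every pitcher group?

Vs left-handers: Ramirez 62/88 = 70.5%, Duarte 205/255 = 80.4% → Duarte
Vs right-handers: Ramirez 34/142 = 23.9%, Duarte 33/85 = 38.8% → Duarte
Overall: Ramirez 96/230 = 41.7%, Duarte 238/340 = 70.0% → Duarte
Duarte wins overall and in every pitcher group — no reversal.

Yes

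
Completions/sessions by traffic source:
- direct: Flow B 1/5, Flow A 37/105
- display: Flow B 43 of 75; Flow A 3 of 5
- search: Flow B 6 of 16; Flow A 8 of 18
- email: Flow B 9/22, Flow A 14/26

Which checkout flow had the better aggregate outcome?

Flow B

Direct: Flow B 1/5 = 20.0%, Flow A 37/105 = 35.2% → Flow A
Display: Flow B 43/75 = 57.3%, Flow A 3/5 = 60.0% → Flow A
Search: Flow B 6/16 = 37.5%, Flow A 8/18 = 44.4% → Flow A
Email: Flow B 9/22 = 40.9%, Flow A 14/26 = 53.8% → Flow A
Overall: Flow B 59/118 = 50.0%, Flow A 62/154 = 40.3% → Flow B
(Flow A wins every traffic group but Flow B wins overall — Flow A's sessions skew toward the low-rate direct group.)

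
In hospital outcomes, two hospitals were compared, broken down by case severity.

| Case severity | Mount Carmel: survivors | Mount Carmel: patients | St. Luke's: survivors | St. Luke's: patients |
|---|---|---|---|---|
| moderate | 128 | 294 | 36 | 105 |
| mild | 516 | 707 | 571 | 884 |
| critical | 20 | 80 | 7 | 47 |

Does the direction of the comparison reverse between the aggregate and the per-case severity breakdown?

Moderate: Mount Carmel 128/294 = 43.5%, St. Luke's 36/105 = 34.3% → Mount Carmel
Mild: Mount Carmel 516/707 = 73.0%, St. Luke's 571/884 = 64.6% → Mount Carmel
Critical: Mount Carmel 20/80 = 25.0%, St. Luke's 7/47 = 14.9% → Mount Carmel
Overall: Mount Carmel 664/1081 = 61.4%, St. Luke's 614/1036 = 59.3% → Mount Carmel
Mount Carmel wins overall and in every case group — no reversal.

No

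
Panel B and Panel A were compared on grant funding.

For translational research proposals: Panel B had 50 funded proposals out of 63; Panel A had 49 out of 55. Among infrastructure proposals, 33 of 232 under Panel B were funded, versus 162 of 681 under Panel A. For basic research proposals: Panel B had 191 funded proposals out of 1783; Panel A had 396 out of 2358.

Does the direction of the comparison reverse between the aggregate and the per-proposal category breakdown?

Translational research: Panel B 50/63 = 79.4%, Panel A 49/55 = 89.1% → Panel A
Infrastructure: Panel B 33/232 = 14.2%, Panel A 162/681 = 23.8% → Panel A
Basic research: Panel B 191/1783 = 10.7%, Panel A 396/2358 = 16.8% → Panel A
Overall: Panel B 274/2078 = 13.2%, Panel A 607/3094 = 19.6% → Panel A
Panel A wins overall and in every proposal group — no reversal.

No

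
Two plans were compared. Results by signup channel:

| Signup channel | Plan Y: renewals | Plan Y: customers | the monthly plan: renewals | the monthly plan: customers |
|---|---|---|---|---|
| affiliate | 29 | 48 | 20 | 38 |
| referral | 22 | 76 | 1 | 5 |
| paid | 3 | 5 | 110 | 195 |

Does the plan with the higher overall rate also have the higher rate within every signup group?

Affiliate: Plan Y 29/48 = 60.4%, the monthly plan 20/38 = 52.6% → Plan Y
Referral: Plan Y 22/76 = 28.9%, the monthly plan 1/5 = 20.0% → Plan Y
Paid: Plan Y 3/5 = 60.0%, the monthly plan 110/195 = 56.4% → Plan Y
Overall: Plan Y 54/129 = 41.9%, the monthly plan 131/238 = 55.0% → the monthly plan
Plan Y wins each signup group but the monthly plan wins overall — the comparison reverses. Plan Y's customers skew toward referral, which has a lower base rate.

No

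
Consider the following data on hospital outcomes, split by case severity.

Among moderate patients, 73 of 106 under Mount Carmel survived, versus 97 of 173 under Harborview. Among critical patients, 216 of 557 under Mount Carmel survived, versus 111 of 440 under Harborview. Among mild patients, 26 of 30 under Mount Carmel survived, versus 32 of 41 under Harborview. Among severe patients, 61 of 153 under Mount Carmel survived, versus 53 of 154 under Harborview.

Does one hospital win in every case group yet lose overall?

No

Moderate: Mount Carmel 73/106 = 68.9%, Harborview 97/173 = 56.1% → Mount Carmel
Critical: Mount Carmel 216/557 = 38.8%, Harborview 111/440 = 25.2% → Mount Carmel
Mild: Mount Carmel 26/30 = 86.7%, Harborview 32/41 = 78.0% → Mount Carmel
Severe: Mount Carmel 61/153 = 39.9%, Harborview 53/154 = 34.4% → Mount Carmel
Overall: Mount Carmel 376/846 = 44.4%, Harborview 293/808 = 36.3% → Mount Carmel
Mount Carmel wins overall and in every case group — no reversal.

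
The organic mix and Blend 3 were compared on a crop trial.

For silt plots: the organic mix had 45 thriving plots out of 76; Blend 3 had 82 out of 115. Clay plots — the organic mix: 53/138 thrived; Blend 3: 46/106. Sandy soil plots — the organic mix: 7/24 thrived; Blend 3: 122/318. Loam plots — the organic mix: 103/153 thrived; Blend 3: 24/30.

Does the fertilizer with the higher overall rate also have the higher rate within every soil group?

No

Silt: the organic mix 45/76 = 59.2%, Blend 3 82/115 = 71.3% → Blend 3
Clay: the organic mix 53/138 = 38.4%, Blend 3 46/106 = 43.4% → Blend 3
Sandy soil: the organic mix 7/24 = 29.2%, Blend 3 122/318 = 38.4% → Blend 3
Loam: the organic mix 103/153 = 67.3%, Blend 3 24/30 = 80.0% → Blend 3
Overall: the organic mix 208/391 = 53.2%, Blend 3 274/569 = 48.2% → the organic mix
Blend 3 wins each soil group but the organic mix wins overall — the comparison reverses. Blend 3's plots skew toward sandy soil, which has a lower base rate.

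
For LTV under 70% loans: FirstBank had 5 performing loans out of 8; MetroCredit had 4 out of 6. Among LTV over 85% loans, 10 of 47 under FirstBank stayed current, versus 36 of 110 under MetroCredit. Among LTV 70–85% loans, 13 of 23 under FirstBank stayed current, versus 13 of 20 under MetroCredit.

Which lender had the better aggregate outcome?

LTV under 70%: FirstBank 5/8 = 62.5%, MetroCredit 4/6 = 66.7% → MetroCredit
LTV over 85%: FirstBank 10/47 = 21.3%, MetroCredit 36/110 = 32.7% → MetroCredit
LTV 70–85%: FirstBank 13/23 = 56.5%, MetroCredit 13/20 = 65.0% → MetroCredit
Overall: FirstBank 28/78 = 35.9%, MetroCredit 53/136 = 39.0% → MetroCredit

MetroCredit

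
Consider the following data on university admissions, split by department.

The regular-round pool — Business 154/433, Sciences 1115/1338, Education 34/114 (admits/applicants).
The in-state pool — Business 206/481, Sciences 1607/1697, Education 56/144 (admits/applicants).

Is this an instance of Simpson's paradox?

Business: the regular-round pool 154/433 = 35.6%, the in-state pool 206/481 = 42.8% → the in-state pool
Sciences: the regular-round pool 1115/1338 = 83.3%, the in-state pool 1607/1697 = 94.7% → the in-state pool
Education: the regular-round pool 34/114 = 29.8%, the in-state pool 56/144 = 38.9% → the in-state pool
Overall: the regular-round pool 1303/1885 = 69.1%, the in-state pool 1869/2322 = 80.5% → the in-state pool
The in-state pool wins overall and in every department group — no reversal.

No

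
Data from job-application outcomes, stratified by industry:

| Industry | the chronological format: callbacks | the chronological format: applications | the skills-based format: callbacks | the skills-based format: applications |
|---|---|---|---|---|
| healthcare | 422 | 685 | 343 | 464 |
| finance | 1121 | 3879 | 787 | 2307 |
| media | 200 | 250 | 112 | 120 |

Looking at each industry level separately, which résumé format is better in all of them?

Healthcare: the chronological format 422/685 = 61.6%, the skills-based format 343/464 = 73.9% → the skills-based format
Finance: the chronological format 1121/3879 = 28.9%, the skills-based format 787/2307 = 34.1% → the skills-based format
Media: the chronological format 200/250 = 80.0%, the skills-based format 112/120 = 93.3% → the skills-based format
The skills-based format has the higher rate in all 3 groups.

the skills-based format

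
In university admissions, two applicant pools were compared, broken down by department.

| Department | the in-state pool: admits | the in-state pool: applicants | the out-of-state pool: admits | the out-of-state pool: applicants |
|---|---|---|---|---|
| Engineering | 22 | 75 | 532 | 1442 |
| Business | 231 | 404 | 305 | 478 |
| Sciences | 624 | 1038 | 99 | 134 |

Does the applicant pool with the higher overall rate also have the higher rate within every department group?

No

Engineering: the in-state pool 22/75 = 29.3%, the out-of-state pool 532/1442 = 36.9% → the out-of-state pool
Business: the in-state pool 231/404 = 57.2%, the out-of-state pool 305/478 = 63.8% → the out-of-state pool
Sciences: the in-state pool 624/1038 = 60.1%, the out-of-state pool 99/134 = 73.9% → the out-of-state pool
Overall: the in-state pool 877/1517 = 57.8%, the out-of-state pool 936/2054 = 45.6% → the in-state pool
The out-of-state pool wins each department group but the in-state pool wins overall — the comparison reverses. The out-of-state pool's applicants skew toward Engineering, which has a lower base rate.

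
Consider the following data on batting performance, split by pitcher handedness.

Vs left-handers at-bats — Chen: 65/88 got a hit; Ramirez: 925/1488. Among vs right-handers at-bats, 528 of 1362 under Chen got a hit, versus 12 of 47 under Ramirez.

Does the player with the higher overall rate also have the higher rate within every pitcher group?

Vs left-handers: Chen 65/88 = 73.9%, Ramirez 925/1488 = 62.2% → Chen
Vs right-handers: Chen 528/1362 = 38.8%, Ramirez 12/47 = 25.5% → Chen
Overall: Chen 593/1450 = 40.9%, Ramirez 937/1535 = 61.0% → Ramirez
Chen wins each pitcher group but Ramirez wins overall — the comparison reverses. Chen's at-bats skew toward vs right-handers, which has a lower base rate.

No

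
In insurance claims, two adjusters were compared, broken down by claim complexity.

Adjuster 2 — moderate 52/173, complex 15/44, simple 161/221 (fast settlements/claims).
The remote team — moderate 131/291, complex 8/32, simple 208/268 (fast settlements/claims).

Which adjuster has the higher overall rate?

Moderate: Adjuster 2 52/173 = 30.1%, the remote team 131/291 = 45.0% → the remote team
Complex: Adjuster 2 15/44 = 34.1%, the remote team 8/32 = 25.0% → Adjuster 2
Simple: Adjuster 2 161/221 = 72.9%, the remote team 208/268 = 77.6% → the remote team
Overall: Adjuster 2 228/438 = 52.1%, the remote team 347/591 = 58.7% → the remote team
(Neither sweeps every claim group, but the remote team has the higher pooled rate.)

the remote team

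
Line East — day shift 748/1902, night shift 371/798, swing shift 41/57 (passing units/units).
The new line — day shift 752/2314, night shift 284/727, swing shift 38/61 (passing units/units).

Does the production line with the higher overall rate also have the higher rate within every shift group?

Day shift: Line East 748/1902 = 39.3%, the new line 752/2314 = 32.5% → Line East
Night shift: Line East 371/798 = 46.5%, the new line 284/727 = 39.1% → Line East
Swing shift: Line East 41/57 = 71.9%, the new line 38/61 = 62.3% → Line East
Overall: Line East 1160/2757 = 42.1%, the new line 1074/3102 = 34.6% → Line East
Line East wins overall and in every shift group — no reversal.

Yes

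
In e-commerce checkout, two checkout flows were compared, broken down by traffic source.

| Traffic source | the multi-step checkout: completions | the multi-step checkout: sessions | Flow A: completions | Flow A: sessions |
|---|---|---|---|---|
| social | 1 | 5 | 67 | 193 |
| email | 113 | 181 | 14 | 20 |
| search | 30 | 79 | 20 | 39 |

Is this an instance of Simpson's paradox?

Social: the multi-step checkout 1/5 = 20.0%, Flow A 67/193 = 34.7% → Flow A
Email: the multi-step checkout 113/181 = 62.4%, Flow A 14/20 = 70.0% → Flow A
Search: the multi-step checkout 30/79 = 38.0%, Flow A 20/39 = 51.3% → Flow A
Overall: the multi-step checkout 144/265 = 54.3%, Flow A 101/252 = 40.1% → the multi-step checkout
Flow A wins each traffic group but the multi-step checkout wins overall — the comparison reverses. Flow A's sessions skew toward social, which has a lower base rate.

Yes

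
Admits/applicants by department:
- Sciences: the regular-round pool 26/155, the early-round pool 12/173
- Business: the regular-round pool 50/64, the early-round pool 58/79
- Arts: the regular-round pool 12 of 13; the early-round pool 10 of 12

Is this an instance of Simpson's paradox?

No

Sciences: the regular-round pool 26/155 = 16.8%, the early-round pool 12/173 = 6.9% → the regular-round pool
Business: the regular-round pool 50/64 = 78.1%, the early-round pool 58/79 = 73.4% → the regular-round pool
Arts: the regular-round pool 12/13 = 92.3%, the early-round pool 10/12 = 83.3% → the regular-round pool
Overall: the regular-round pool 88/232 = 37.9%, the early-round pool 80/264 = 30.3% → the regular-round pool
The regular-round pool wins overall and in every department group — no reversal.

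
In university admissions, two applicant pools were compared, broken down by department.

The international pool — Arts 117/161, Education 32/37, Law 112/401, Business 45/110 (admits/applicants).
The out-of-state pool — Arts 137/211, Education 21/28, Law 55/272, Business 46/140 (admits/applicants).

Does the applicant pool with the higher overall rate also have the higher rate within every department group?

Arts: the international pool 117/161 = 72.7%, the out-of-state pool 137/211 = 64.9% → the international pool
Education: the international pool 32/37 = 86.5%, the out-of-state pool 21/28 = 75.0% → the international pool
Law: the international pool 112/401 = 27.9%, the out-of-state pool 55/272 = 20.2% → the international pool
Business: the international pool 45/110 = 40.9%, the out-of-state pool 46/140 = 32.9% → the international pool
Overall: the international pool 306/709 = 43.2%, the out-of-state pool 259/651 = 39.8% → the international pool
The international pool wins overall and in every department group — no reversal.

Yes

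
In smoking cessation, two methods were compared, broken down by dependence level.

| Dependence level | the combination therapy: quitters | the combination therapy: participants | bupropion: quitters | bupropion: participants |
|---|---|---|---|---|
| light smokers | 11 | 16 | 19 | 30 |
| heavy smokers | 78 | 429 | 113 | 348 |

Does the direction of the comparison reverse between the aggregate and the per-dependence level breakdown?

Light smokers: the combination therapy 11/16 = 68.8%, bupropion 19/30 = 63.3% → the combination therapy
Heavy smokers: the combination therapy 78/429 = 18.2%, bupropion 113/348 = 32.5% → bupropion
Overall: the combination therapy 89/445 = 20.0%, bupropion 132/378 = 34.9% → bupropion
Neither sweeps: the combination therapy wins 1 of 2 groups, bupropion wins 1. Bupropion wins overall but not every group — no Simpson reversal.

No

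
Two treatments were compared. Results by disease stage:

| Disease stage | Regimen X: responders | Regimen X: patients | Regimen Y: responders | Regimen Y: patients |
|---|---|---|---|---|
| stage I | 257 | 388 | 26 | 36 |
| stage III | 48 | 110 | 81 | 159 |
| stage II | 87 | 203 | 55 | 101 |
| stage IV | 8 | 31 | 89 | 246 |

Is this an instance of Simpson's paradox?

Yes

Stage I: Regimen X 257/388 = 66.2%, Regimen Y 26/36 = 72.2% → Regimen Y
Stage III: Regimen X 48/110 = 43.6%, Regimen Y 81/159 = 50.9% → Regimen Y
Stage II: Regimen X 87/203 = 42.9%, Regimen Y 55/101 = 54.5% → Regimen Y
Stage IV: Regimen X 8/31 = 25.8%, Regimen Y 89/246 = 36.2% → Regimen Y
Overall: Regimen X 400/732 = 54.6%, Regimen Y 251/542 = 46.3% → Regimen X
Regimen Y wins each disease group but Regimen X wins overall — the comparison reverses. Regimen Y's patients skew toward stage IV, which has a lower base rate.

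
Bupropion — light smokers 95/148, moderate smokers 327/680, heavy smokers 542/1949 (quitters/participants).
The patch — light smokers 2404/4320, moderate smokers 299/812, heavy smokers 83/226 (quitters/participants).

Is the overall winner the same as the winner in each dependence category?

No

Light smokers: bupropion 95/148 = 64.2%, the patch 2404/4320 = 55.6% → bupropion
Moderate smokers: bupropion 327/680 = 48.1%, the patch 299/812 = 36.8% → bupropion
Heavy smokers: bupropion 542/1949 = 27.8%, the patch 83/226 = 36.7% → the patch
Overall: bupropion 964/2777 = 34.7%, the patch 2786/5358 = 52.0% → the patch
Neither sweeps: bupropion wins 2 of 3 groups, the patch wins 1. The patch wins overall but not every group — no Simpson reversal.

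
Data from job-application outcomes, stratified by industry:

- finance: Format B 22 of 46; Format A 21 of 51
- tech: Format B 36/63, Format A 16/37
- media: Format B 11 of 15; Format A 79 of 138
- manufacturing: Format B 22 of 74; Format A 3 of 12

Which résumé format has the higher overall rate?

Finance: Format B 22/46 = 47.8%, Format A 21/51 = 41.2% → Format B
Tech: Format B 36/63 = 57.1%, Format A 16/37 = 43.2% → Format B
Media: Format B 11/15 = 73.3%, Format A 79/138 = 57.2% → Format B
Manufacturing: Format B 22/74 = 29.7%, Format A 3/12 = 25.0% → Format B
Overall: Format B 91/198 = 46.0%, Format A 119/238 = 50.0% → Format A
(Format B wins every industry group but Format A wins overall — Format B's applications skew toward the low-rate manufacturing group.)

Format A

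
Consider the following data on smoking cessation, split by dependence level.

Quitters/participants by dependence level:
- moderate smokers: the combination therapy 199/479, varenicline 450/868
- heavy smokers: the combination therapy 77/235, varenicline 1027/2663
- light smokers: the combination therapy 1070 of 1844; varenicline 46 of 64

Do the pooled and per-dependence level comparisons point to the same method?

No

Moderate smokers: the combination therapy 199/479 = 41.5%, varenicline 450/868 = 51.8% → varenicline
Heavy smokers: the combination therapy 77/235 = 32.8%, varenicline 1027/2663 = 38.6% → varenicline
Light smokers: the combination therapy 1070/1844 = 58.0%, varenicline 46/64 = 71.9% → varenicline
Overall: the combination therapy 1346/2558 = 52.6%, varenicline 1523/3595 = 42.4% → the combination therapy
Varenicline wins each dependence group but the combination therapy wins overall — the comparison reverses. Varenicline's participants skew toward heavy smokers, which has a lower base rate.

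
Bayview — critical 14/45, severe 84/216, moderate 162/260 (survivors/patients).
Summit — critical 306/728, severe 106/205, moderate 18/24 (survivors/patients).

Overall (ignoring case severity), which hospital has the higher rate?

Critical: Bayview 14/45 = 31.1%, Summit 306/728 = 42.0% → Summit
Severe: Bayview 84/216 = 38.9%, Summit 106/205 = 51.7% → Summit
Moderate: Bayview 162/260 = 62.3%, Summit 18/24 = 75.0% → Summit
Overall: Bayview 260/521 = 49.9%, Summit 430/957 = 44.9% → Bayview
(Summit wins every case group but Bayview wins overall — Summit's patients skew toward the low-rate critical group.)

Bayview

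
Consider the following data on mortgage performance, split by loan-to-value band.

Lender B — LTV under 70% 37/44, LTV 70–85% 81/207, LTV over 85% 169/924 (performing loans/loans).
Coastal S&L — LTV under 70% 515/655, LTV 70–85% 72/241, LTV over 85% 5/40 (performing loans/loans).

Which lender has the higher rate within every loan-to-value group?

LTV under 70%: Lender B 37/44 = 84.1%, Coastal S&L 515/655 = 78.6% → Lender B
LTV 70–85%: Lender B 81/207 = 39.1%, Coastal S&L 72/241 = 29.9% → Lender B
LTV over 85%: Lender B 169/924 = 18.3%, Coastal S&L 5/40 = 12.5% → Lender B
Lender B has the higher rate in all 3 groups.

Lender B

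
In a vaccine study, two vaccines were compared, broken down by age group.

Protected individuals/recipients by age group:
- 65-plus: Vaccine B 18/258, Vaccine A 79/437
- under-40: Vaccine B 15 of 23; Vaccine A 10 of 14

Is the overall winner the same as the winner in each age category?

65-plus: Vaccine B 18/258 = 7.0%, Vaccine A 79/437 = 18.1% → Vaccine A
Under-40: Vaccine B 15/23 = 65.2%, Vaccine A 10/14 = 71.4% → Vaccine A
Overall: Vaccine B 33/281 = 11.7%, Vaccine A 89/451 = 19.7% → Vaccine A
Vaccine A wins overall and in every age group — no reversal.

Yes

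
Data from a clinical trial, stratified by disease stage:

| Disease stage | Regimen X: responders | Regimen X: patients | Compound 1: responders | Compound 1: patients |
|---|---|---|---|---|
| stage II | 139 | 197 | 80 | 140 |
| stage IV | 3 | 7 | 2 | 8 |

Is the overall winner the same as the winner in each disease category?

Yes

Stage II: Regimen X 139/197 = 70.6%, Compound 1 80/140 = 57.1% → Regimen X
Stage IV: Regimen X 3/7 = 42.9%, Compound 1 2/8 = 25.0% → Regimen X
Overall: Regimen X 142/204 = 69.6%, Compound 1 82/148 = 55.4% → Regimen X
Regimen X wins overall and in every disease group — no reversal.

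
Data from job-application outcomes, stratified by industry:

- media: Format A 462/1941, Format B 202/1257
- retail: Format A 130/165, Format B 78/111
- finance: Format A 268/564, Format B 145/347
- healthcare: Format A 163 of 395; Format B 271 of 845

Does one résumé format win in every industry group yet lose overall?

No

Media: Format A 462/1941 = 23.8%, Format B 202/1257 = 16.1% → Format A
Retail: Format A 130/165 = 78.8%, Format B 78/111 = 70.3% → Format A
Finance: Format A 268/564 = 47.5%, Format B 145/347 = 41.8% → Format A
Healthcare: Format A 163/395 = 41.3%, Format B 271/845 = 32.1% → Format A
Overall: Format A 1023/3065 = 33.4%, Format B 696/2560 = 27.2% → Format A
Format A wins overall and in every industry group — no reversal.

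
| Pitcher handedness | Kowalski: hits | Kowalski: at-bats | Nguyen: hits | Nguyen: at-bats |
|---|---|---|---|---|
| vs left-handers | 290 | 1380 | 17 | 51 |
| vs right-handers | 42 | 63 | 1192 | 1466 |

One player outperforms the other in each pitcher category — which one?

Vs left-handers: Kowalski 290/1380 = 21.0%, Nguyen 17/51 = 33.3% → Nguyen
Vs right-handers: Kowalski 42/63 = 66.7%, Nguyen 1192/1466 = 81.3% → Nguyen
Nguyen has the higher rate in both groups.

Nguyen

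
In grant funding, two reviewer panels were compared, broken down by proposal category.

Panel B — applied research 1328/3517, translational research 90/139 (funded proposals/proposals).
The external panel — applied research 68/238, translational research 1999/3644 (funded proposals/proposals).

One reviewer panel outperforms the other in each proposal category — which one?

Panel B

Applied research: Panel B 1328/3517 = 37.8%, the external panel 68/238 = 28.6% → Panel B
Translational research: Panel B 90/139 = 64.7%, the external panel 1999/3644 = 54.9% → Panel B
Panel B has the higher rate in both groups.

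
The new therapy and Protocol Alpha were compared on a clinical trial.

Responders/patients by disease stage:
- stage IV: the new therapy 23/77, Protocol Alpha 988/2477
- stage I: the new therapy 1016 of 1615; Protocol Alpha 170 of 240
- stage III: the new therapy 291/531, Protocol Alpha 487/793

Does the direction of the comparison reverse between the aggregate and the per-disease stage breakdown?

Yes

Stage IV: the new therapy 23/77 = 29.9%, Protocol Alpha 988/2477 = 39.9% → Protocol Alpha
Stage I: the new therapy 1016/1615 = 62.9%, Protocol Alpha 170/240 = 70.8% → Protocol Alpha
Stage III: the new therapy 291/531 = 54.8%, Protocol Alpha 487/793 = 61.4% → Protocol Alpha
Overall: the new therapy 1330/2223 = 59.8%, Protocol Alpha 1645/3510 = 46.9% → the new therapy
Protocol Alpha wins each disease group but the new therapy wins overall — the comparison reverses. Protocol Alpha's patients skew toward stage IV, which has a lower base rate.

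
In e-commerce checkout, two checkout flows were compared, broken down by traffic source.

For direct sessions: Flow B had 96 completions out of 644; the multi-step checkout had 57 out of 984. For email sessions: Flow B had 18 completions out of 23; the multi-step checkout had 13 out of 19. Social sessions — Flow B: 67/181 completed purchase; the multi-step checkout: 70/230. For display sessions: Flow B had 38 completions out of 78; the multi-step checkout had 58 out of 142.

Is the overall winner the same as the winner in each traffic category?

Direct: Flow B 96/644 = 14.9%, the multi-step checkout 57/984 = 5.8% → Flow B
Email: Flow B 18/23 = 78.3%, the multi-step checkout 13/19 = 68.4% → Flow B
Social: Flow B 67/181 = 37.0%, the multi-step checkout 70/230 = 30.4% → Flow B
Display: Flow B 38/78 = 48.7%, the multi-step checkout 58/142 = 40.8% → Flow B
Overall: Flow B 219/926 = 23.7%, the multi-step checkout 198/1375 = 14.4% → Flow B
Flow B wins overall and in every traffic group — no reversal.

Yes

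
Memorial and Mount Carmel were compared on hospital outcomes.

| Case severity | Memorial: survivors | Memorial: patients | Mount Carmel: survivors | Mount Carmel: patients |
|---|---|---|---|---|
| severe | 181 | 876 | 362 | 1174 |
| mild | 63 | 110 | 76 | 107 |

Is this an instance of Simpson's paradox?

Severe: Memorial 181/876 = 20.7%, Mount Carmel 362/1174 = 30.8% → Mount Carmel
Mild: Memorial 63/110 = 57.3%, Mount Carmel 76/107 = 71.0% → Mount Carmel
Overall: Memorial 244/986 = 24.7%, Mount Carmel 438/1281 = 34.2% → Mount Carmel
Mount Carmel wins overall and in every case group — no reversal.

No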